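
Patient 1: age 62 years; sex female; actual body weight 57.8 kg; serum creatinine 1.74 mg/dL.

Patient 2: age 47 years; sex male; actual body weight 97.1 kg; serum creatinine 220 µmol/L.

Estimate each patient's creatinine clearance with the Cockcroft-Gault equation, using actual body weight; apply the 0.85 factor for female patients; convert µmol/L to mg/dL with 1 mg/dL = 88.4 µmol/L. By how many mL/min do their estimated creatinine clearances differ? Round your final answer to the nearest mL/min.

20 mL/min

Patient 1: CrCl = (140 − 62) × 57.8 / (72 × 1.74) × 0.85 = 4508.4 / 125.28 × 0.85 ≈ 30.6 mL/min
Patient 2: SCr = 220 / 88.4 = 2.489 mg/dL
Patient 2: CrCl = (140 − 47) × 97.1 / (72 × 2.489) = 9030.3 / 179.21 ≈ 50.4 mL/min
|30.6 − 50.4| = 19.8 mL/min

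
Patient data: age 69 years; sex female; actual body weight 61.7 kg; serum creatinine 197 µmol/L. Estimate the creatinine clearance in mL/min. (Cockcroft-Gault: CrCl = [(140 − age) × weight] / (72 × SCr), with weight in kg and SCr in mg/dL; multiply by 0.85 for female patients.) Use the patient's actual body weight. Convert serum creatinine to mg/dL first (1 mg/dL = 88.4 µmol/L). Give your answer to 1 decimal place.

SCr = 197 / 88.4 = 2.229 mg/dL
CrCl = (140 − 69) × 61.7 / (72 × 2.229) × 0.85 = 4380.7 / 160.49 × 0.85 ≈ 23.2 mL/min

23.2 mL/min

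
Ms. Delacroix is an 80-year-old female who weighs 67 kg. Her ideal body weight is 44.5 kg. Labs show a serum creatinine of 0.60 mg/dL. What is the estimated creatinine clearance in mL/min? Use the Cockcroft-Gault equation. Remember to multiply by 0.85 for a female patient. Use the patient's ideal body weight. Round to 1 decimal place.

CrCl = (140 − 80) × 44.5 / (72 × 0.6) × 0.85 = 2670.0 / 43.20 × 0.85 ≈ 52.5 mL/min

52.5 mL/min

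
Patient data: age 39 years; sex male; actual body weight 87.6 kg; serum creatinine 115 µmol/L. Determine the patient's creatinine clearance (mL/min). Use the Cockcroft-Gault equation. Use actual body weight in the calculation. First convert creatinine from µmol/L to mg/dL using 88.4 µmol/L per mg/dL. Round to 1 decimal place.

SCr = 115 / 88.4 = 1.301 mg/dL
CrCl = (140 − 39) × 87.6 / (72 × 1.301) = 8847.6 / 93.67 ≈ 94.5 mL/min

94.5 mL/min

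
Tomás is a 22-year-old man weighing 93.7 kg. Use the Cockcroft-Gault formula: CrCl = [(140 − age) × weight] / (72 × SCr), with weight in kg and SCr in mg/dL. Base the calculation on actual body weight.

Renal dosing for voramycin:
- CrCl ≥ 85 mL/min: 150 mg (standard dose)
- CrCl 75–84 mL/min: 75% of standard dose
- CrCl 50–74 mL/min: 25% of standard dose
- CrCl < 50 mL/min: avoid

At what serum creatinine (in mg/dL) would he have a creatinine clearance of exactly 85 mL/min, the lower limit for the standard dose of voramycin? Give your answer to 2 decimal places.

Standard dose requires CrCl ≥ 85 mL/min.
Set (140 − 22) × 93.7 / (72 × SCr) = 85
SCr = (140 − 22) × 93.7 / (72 × 85) = 1.807 mg/dL

1.81 mg/dL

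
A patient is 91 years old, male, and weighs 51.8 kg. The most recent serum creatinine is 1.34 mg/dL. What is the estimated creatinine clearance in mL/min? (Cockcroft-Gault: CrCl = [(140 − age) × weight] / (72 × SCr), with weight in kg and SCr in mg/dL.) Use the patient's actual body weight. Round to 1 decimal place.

26.3 mL/min

CrCl = (140 − 91) × 51.8 / (72 × 1.34) = 2538.2 / 96.48 ≈ 26.3 mL/min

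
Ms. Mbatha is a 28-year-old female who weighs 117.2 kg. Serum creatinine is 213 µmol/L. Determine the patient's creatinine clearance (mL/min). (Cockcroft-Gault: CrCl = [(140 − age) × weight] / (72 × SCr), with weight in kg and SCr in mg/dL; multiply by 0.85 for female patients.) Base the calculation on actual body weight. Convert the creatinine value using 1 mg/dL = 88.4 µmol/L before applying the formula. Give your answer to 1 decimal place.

64.3 mL/min

SCr = 213 / 88.4 = 2.41 mg/dL
CrCl = (140 − 28) × 117.2 / (72 × 2.41) × 0.85 = 13126.4 / 173.52 × 0.85 ≈ 64.3 mL/min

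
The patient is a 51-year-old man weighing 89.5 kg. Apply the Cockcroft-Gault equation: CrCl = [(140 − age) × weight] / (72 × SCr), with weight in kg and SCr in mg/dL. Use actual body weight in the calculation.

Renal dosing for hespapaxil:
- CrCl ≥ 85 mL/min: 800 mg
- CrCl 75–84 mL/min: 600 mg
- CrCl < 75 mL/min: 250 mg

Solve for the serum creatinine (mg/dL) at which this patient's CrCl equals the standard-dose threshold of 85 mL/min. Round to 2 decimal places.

1.30 mg/dL

Standard dose requires CrCl ≥ 85 mL/min.
Set (140 − 51) × 89.5 / (72 × SCr) = 85
SCr = (140 − 51) × 89.5 / (72 × 85) = 1.302 mg/dL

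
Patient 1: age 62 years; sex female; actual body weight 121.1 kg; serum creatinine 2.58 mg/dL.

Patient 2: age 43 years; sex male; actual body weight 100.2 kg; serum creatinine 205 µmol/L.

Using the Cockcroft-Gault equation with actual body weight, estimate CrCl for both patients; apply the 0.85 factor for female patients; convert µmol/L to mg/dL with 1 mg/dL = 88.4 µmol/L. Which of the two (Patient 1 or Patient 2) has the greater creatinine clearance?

Patient 1: CrCl = (140 − 62) × 121.1 / (72 × 2.58) × 0.85 = 9445.8 / 185.76 × 0.85 ≈ 43.2 mL/min
Patient 2: SCr = 205 / 88.4 = 2.319 mg/dL
Patient 2: CrCl = (140 − 43) × 100.2 / (72 × 2.319) = 9719.4 / 166.97 ≈ 58.2 mL/min
43.2 vs 58.2 mL/min → Patient 2 is higher.

Patient 2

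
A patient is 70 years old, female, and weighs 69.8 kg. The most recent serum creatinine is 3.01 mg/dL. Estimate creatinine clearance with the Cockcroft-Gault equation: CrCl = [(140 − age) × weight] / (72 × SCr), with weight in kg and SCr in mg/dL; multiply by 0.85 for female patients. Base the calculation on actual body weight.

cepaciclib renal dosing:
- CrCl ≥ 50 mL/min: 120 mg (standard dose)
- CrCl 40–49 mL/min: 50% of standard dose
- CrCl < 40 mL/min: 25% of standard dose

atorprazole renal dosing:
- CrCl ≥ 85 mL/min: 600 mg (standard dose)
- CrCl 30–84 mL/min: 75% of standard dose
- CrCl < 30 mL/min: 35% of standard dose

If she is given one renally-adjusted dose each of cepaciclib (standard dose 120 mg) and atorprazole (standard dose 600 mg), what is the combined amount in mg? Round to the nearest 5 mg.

240 mg

CrCl = (140 − 70) × 69.8 / (72 × 3.01) × 0.85 = 4886.0 / 216.72 × 0.85 ≈ 19.2 mL/min
CrCl ≈ 19 mL/min.
cepaciclib: < 40 mL/min → 25% of 120 mg = 30 mg.
atorprazole: < 30 mL/min → 35% of 600 mg = 210 mg.
Total = 30 + 210 = 240 mg.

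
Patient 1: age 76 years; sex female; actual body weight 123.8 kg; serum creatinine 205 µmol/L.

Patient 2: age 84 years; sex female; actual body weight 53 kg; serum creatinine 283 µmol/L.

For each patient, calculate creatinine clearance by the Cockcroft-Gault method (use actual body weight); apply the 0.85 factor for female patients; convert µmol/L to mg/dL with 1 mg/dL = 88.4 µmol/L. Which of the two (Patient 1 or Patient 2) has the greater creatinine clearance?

Patient 1: SCr = 205 / 88.4 = 2.319 mg/dL
Patient 1: CrCl = (140 − 76) × 123.8 / (72 × 2.319) × 0.85 = 7923.2 / 166.97 × 0.85 ≈ 40.3 mL/min
Patient 2: SCr = 283 / 88.4 = 3.201 mg/dL
Patient 2: CrCl = (140 − 84) × 53 / (72 × 3.201) × 0.85 = 2968.0 / 230.47 × 0.85 ≈ 10.9 mL/min
40.3 vs 10.9 mL/min → Patient 1 is higher.

Patient 1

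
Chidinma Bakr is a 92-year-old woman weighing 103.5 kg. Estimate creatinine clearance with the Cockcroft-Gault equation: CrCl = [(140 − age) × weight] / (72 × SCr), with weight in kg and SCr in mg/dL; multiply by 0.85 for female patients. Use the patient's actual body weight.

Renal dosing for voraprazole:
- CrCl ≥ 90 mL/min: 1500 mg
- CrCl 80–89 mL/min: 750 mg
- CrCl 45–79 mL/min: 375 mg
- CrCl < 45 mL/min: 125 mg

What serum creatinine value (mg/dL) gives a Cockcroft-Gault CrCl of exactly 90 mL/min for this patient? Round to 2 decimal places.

0.65 mg/dL

Standard dose requires CrCl ≥ 90 mL/min.
Set (140 − 92) × 103.5 × 0.85 / (72 × SCr) = 90
SCr = (140 − 92) × 103.5 × 0.85 / (72 × 90) = 0.652 mg/dL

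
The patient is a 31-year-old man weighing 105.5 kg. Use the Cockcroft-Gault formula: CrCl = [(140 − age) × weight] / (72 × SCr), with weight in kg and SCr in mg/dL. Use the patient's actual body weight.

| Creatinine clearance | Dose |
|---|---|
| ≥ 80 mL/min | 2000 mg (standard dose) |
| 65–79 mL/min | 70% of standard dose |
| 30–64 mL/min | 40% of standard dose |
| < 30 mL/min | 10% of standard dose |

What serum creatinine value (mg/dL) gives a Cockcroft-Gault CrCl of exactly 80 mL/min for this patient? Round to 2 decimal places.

2.00 mg/dL

Standard dose requires CrCl ≥ 80 mL/min.
Set (140 − 31) × 105.5 / (72 × SCr) = 80
SCr = (140 − 31) × 105.5 / (72 × 80) = 1.996 mg/dL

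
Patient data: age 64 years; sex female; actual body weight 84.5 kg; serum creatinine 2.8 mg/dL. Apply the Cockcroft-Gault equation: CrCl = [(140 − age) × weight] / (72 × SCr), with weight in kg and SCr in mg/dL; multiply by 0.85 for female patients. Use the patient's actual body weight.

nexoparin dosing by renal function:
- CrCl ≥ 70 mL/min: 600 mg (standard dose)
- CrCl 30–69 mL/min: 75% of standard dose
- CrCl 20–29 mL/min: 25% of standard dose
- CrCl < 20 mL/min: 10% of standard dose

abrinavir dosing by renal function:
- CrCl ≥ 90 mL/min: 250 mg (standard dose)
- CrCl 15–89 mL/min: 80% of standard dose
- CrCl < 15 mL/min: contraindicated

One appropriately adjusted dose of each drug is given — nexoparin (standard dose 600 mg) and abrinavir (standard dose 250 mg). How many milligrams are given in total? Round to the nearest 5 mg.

CrCl = (140 − 64) × 84.5 / (72 × 2.8) × 0.85 = 6422.0 / 201.60 × 0.85 ≈ 27.1 mL/min
CrCl ≈ 27 mL/min.
nexoparin: 20–29 mL/min → 25% of 600 mg = 150 mg.
abrinavir: 15–89 mL/min → 80% of 250 mg = 200 mg.
Total = 150 + 200 = 350 mg.

350 mg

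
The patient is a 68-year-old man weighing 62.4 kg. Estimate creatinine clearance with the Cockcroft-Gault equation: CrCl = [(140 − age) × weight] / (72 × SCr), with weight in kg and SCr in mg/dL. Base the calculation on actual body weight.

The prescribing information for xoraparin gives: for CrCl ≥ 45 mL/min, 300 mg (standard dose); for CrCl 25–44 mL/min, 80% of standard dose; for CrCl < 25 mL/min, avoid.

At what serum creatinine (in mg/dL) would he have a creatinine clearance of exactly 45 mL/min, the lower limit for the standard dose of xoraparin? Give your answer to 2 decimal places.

Standard dose requires CrCl ≥ 45 mL/min.
Set (140 − 68) × 62.4 / (72 × SCr) = 45
SCr = (140 − 68) × 62.4 / (72 × 45) = 1.387 mg/dL

1.39 mg/dL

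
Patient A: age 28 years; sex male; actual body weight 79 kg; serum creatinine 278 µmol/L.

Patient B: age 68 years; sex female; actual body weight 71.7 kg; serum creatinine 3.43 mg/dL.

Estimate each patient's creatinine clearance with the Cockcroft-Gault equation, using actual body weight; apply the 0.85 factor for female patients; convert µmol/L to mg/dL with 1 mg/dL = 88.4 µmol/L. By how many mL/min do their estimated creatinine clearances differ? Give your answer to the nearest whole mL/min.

21 mL/min

Patient A: SCr = 278 / 88.4 = 3.145 mg/dL
Patient A: CrCl = (140 − 28) × 79 / (72 × 3.145) = 8848.0 / 226.44 ≈ 39.1 mL/min
Patient B: CrCl = (140 − 68) × 71.7 / (72 × 3.43) × 0.85 = 5162.4 / 246.96 × 0.85 ≈ 17.8 mL/min
|39.1 − 17.8| = 21.3 mL/min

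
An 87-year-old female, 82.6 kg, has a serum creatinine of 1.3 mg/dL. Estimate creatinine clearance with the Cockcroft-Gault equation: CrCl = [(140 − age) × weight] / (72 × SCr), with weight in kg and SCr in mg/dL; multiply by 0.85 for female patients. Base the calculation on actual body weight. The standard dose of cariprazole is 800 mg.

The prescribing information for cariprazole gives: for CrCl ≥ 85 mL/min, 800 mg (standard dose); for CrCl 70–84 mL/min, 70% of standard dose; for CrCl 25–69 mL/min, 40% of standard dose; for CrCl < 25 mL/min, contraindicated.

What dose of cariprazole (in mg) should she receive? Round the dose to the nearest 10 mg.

CrCl = (140 − 87) × 82.6 / (72 × 1.3) × 0.85 = 4377.8 / 93.60 × 0.85 ≈ 39.8 mL/min
CrCl ≈ 40 mL/min → bracket 25–69 mL/min.
40% of 800 mg = 320 mg

320 mg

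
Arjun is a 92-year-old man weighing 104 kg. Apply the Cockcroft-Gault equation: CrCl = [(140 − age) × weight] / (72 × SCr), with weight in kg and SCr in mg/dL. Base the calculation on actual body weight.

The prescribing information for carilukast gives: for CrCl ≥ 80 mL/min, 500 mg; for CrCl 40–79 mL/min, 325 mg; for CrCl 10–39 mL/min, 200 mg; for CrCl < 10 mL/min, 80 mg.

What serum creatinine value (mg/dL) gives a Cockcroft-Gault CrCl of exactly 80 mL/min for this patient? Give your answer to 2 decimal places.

Standard dose requires CrCl ≥ 80 mL/min.
Set (140 − 92) × 104 / (72 × SCr) = 80
SCr = (140 − 92) × 104 / (72 × 80) = 0.867 mg/dL

0.87 mg/dL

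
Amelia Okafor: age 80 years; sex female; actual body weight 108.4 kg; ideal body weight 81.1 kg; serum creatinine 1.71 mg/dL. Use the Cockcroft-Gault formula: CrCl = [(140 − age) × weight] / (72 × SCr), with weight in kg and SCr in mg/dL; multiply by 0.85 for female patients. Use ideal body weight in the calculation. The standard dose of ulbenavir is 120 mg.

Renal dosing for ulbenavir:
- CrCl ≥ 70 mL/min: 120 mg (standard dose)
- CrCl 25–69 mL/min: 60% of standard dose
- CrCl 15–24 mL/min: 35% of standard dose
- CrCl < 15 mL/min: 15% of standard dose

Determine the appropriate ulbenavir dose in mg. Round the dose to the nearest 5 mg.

70 mg

CrCl = (140 − 80) × 81.1 / (72 × 1.71) × 0.85 = 4866.0 / 123.12 × 0.85 ≈ 33.6 mL/min
CrCl ≈ 34 mL/min → bracket 25–69 mL/min.
60% of 120 mg = 72 mg → 70 mg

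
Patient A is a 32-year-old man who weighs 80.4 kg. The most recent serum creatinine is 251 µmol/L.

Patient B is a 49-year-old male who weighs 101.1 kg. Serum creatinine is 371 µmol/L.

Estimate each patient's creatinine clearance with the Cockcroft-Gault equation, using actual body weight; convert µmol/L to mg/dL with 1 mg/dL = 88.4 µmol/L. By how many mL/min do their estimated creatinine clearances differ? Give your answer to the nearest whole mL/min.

Patient A: SCr = 251 / 88.4 = 2.839 mg/dL
Patient A: CrCl = (140 − 32) × 80.4 / (72 × 2.839) = 8683.2 / 204.41 ≈ 42.5 mL/min
Patient B: SCr = 371 / 88.4 = 4.197 mg/dL
Patient B: CrCl = (140 − 49) × 101.1 / (72 × 4.197) = 9200.1 / 302.18 ≈ 30.4 mL/min
|42.5 − 30.4| = 12.1 mL/min

12 mL/min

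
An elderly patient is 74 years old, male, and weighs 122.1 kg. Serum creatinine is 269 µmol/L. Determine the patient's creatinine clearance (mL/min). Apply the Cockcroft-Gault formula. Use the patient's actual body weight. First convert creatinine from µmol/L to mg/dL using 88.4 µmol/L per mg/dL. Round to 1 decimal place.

36.8 mL/min

SCr = 269 / 88.4 = 3.043 mg/dL
CrCl = (140 − 74) × 122.1 / (72 × 3.043) = 8058.6 / 219.10 ≈ 36.8 mL/min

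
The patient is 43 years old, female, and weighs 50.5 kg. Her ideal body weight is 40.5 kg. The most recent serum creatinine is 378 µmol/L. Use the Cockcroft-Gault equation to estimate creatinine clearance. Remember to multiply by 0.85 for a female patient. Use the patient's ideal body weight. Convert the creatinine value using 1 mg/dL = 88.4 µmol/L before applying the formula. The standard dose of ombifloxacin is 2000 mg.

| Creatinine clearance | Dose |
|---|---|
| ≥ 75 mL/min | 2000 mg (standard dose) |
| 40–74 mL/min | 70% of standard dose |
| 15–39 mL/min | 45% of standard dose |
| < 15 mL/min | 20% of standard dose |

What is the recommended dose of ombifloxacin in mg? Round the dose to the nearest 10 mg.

SCr = 378 / 88.4 = 4.276 mg/dL
CrCl = (140 − 43) × 40.5 / (72 × 4.276) × 0.85 = 3928.5 / 307.87 × 0.85 ≈ 10.8 mL/min
CrCl ≈ 11 mL/min → bracket < 15 mL/min.
20% of 2000 mg = 400 mg

400 mg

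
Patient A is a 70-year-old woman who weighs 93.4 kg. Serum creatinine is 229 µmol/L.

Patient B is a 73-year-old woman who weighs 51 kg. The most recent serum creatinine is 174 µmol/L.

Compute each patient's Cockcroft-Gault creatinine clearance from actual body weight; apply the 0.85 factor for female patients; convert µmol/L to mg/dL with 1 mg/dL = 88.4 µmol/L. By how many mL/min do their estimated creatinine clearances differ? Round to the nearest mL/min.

9 mL/min

Patient A: SCr = 229 / 88.4 = 2.59 mg/dL
Patient A: CrCl = (140 − 70) × 93.4 / (72 × 2.59) × 0.85 = 6538.0 / 186.48 × 0.85 ≈ 29.8 mL/min
Patient B: SCr = 174 / 88.4 = 1.968 mg/dL
Patient B: CrCl = (140 − 73) × 51 / (72 × 1.968) × 0.85 = 3417.0 / 141.70 × 0.85 ≈ 20.5 mL/min
|29.8 − 20.5| = 9.3 mL/min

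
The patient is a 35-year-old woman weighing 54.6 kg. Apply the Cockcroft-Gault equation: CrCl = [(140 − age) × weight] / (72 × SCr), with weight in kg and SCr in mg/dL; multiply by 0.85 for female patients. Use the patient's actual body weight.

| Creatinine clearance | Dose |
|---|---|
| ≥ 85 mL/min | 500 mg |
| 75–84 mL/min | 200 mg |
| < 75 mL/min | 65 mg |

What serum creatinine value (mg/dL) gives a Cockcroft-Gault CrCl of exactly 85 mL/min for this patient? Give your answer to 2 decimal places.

Standard dose requires CrCl ≥ 85 mL/min.
Set (140 − 35) × 54.6 × 0.85 / (72 × SCr) = 85
SCr = (140 − 35) × 54.6 × 0.85 / (72 × 85) = 0.796 mg/dL

0.80 mg/dL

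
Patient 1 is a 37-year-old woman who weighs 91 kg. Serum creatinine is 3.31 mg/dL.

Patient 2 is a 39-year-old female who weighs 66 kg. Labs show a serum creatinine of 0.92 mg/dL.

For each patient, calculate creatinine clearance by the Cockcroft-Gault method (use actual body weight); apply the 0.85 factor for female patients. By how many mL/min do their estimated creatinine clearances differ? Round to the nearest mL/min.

52 mL/min

Patient 1: CrCl = (140 − 37) × 91 / (72 × 3.31) × 0.85 = 9373.0 / 238.32 × 0.85 ≈ 33.4 mL/min
Patient 2: CrCl = (140 − 39) × 66 / (72 × 0.92) × 0.85 = 6666.0 / 66.24 × 0.85 ≈ 85.5 mL/min
|33.4 − 85.5| = 52.1 mL/min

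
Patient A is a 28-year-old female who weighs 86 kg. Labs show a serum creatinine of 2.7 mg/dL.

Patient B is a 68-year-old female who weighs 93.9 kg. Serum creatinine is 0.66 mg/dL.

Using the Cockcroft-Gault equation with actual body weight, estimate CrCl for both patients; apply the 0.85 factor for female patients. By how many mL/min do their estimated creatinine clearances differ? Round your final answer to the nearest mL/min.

79 mL/min

Patient A: CrCl = (140 − 28) × 86 / (72 × 2.7) × 0.85 = 9632.0 / 194.40 × 0.85 ≈ 42.1 mL/min
Patient B: CrCl = (140 − 68) × 93.9 / (72 × 0.66) × 0.85 = 6760.8 / 47.52 × 0.85 ≈ 120.9 mL/min
|42.1 − 120.9| = 78.8 mL/min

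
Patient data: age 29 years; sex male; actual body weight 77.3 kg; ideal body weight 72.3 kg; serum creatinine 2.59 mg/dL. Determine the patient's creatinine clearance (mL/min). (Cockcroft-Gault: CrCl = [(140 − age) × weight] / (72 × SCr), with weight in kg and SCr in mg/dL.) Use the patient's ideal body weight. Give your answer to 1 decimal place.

43.0 mL/min

CrCl = (140 − 29) × 72.3 / (72 × 2.59) = 8025.3 / 186.48 ≈ 43.0 mL/min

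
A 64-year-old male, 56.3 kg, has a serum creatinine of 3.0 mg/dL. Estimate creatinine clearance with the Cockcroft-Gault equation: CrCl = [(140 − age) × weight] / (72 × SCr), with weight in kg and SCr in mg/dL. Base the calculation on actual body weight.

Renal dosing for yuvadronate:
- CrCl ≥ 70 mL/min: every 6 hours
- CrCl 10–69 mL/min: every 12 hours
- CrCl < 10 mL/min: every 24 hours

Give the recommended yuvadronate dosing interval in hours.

CrCl = (140 − 64) × 56.3 / (72 × 3) = 4278.8 / 216.00 ≈ 19.8 mL/min
CrCl ≈ 20 mL/min → bracket 10–69 mL/min → every 12 hours.

every 12 hours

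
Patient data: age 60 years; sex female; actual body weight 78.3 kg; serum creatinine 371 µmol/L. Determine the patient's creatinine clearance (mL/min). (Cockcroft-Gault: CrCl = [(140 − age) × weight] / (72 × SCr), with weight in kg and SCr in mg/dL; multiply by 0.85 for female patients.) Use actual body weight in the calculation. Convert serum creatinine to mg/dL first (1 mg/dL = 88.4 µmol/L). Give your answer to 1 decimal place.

17.6 mL/min

SCr = 371 / 88.4 = 4.197 mg/dL
CrCl = (140 − 60) × 78.3 / (72 × 4.197) × 0.85 = 6264.0 / 302.18 × 0.85 ≈ 17.6 mL/min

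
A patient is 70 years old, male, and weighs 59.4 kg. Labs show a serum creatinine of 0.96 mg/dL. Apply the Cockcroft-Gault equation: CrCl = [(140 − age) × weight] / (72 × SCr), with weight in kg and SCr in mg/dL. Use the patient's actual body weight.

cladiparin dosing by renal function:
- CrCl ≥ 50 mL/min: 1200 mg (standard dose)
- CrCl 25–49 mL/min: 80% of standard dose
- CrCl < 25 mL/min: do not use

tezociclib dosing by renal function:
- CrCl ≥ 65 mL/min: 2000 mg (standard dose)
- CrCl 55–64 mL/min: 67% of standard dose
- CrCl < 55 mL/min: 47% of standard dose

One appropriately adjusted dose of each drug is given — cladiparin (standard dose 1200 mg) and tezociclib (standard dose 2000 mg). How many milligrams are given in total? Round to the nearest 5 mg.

CrCl = (140 − 70) × 59.4 / (72 × 0.96) = 4158.0 / 69.12 ≈ 60.2 mL/min
CrCl ≈ 60 mL/min.
cladiparin: ≥ 50 mL/min → 100% of 1200 mg = 1200 mg.
tezociclib: 55–64 mL/min → 67% of 2000 mg = 1340 mg.
Total = 1200 + 1340 = 2540 mg.

2540 mg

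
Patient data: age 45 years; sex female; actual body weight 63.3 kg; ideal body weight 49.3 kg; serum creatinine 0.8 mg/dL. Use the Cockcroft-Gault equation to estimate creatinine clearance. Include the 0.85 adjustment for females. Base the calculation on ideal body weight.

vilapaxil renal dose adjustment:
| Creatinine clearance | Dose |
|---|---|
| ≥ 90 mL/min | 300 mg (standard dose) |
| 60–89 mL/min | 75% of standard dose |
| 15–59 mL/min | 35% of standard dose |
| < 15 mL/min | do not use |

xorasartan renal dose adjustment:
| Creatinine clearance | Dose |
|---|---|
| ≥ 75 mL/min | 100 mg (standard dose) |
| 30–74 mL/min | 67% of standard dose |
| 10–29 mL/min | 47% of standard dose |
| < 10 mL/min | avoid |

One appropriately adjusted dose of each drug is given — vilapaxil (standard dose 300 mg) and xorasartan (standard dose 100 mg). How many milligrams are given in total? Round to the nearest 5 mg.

CrCl = (140 − 45) × 49.3 / (72 × 0.8) × 0.85 = 4683.5 / 57.60 × 0.85 ≈ 69.1 mL/min
CrCl ≈ 69 mL/min.
vilapaxil: 60–89 mL/min → 75% of 300 mg = 225 mg.
xorasartan: 30–74 mL/min → 67% of 100 mg = 67 mg.
Total = 225 + 67 = 292 mg.

290 mg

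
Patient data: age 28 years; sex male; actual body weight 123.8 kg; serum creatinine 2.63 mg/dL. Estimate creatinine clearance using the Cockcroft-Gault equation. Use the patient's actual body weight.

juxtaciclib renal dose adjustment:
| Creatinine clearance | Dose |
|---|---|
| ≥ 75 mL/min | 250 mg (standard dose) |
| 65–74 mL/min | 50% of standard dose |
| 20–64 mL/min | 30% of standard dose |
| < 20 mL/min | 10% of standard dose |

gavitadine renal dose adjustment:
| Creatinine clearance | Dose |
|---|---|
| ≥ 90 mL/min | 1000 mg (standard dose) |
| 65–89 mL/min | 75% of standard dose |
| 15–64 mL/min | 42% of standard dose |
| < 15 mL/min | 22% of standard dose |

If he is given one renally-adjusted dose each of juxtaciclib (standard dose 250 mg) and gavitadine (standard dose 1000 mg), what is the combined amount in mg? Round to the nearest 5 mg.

875 mg

CrCl = (140 − 28) × 123.8 / (72 × 2.63) = 13865.6 / 189.36 ≈ 73.2 mL/min
CrCl ≈ 73 mL/min.
juxtaciclib: 65–74 mL/min → 50% of 250 mg = 125 mg.
gavitadine: 65–89 mL/min → 75% of 1000 mg = 750 mg.
Total = 125 + 750 = 875 mg.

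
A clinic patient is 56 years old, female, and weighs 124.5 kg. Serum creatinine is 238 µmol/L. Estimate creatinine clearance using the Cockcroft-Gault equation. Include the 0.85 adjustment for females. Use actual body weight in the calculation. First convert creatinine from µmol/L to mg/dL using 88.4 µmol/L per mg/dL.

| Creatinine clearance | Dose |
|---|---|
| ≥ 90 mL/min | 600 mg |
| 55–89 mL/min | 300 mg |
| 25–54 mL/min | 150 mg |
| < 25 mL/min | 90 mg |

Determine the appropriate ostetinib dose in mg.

150 mg

SCr = 238 / 88.4 = 2.692 mg/dL
CrCl = (140 − 56) × 124.5 / (72 × 2.692) × 0.85 = 10458.0 / 193.82 × 0.85 ≈ 45.9 mL/min
CrCl ≈ 46 mL/min → bracket 25–54 mL/min.
Dose for this bracket: 150 mg.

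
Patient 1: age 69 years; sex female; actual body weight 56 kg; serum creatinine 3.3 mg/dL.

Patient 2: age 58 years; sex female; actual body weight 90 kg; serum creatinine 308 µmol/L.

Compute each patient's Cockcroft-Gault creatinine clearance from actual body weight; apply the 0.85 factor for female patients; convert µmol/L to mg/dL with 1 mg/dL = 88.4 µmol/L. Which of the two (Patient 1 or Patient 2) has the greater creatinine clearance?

Patient 2

Patient 1: CrCl = (140 − 69) × 56 / (72 × 3.3) × 0.85 = 3976.0 / 237.60 × 0.85 ≈ 14.2 mL/min
Patient 2: SCr = 308 / 88.4 = 3.484 mg/dL
Patient 2: CrCl = (140 − 58) × 90 / (72 × 3.484) × 0.85 = 7380.0 / 250.85 × 0.85 ≈ 25.0 mL/min
14.2 vs 25.0 mL/min → Patient 2 is higher.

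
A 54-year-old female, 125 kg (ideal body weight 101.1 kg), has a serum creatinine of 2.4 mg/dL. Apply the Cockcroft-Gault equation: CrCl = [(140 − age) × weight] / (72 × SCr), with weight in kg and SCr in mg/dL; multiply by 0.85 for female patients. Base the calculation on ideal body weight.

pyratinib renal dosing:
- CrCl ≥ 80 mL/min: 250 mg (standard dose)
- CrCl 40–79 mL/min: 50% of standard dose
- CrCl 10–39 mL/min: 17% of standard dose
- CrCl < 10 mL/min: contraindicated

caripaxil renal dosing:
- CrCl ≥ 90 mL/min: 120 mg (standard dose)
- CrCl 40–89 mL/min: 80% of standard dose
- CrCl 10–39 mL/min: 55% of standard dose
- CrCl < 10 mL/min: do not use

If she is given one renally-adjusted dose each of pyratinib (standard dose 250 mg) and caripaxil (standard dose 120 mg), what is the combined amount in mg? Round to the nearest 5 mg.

CrCl = (140 − 54) × 101.1 / (72 × 2.4) × 0.85 = 8694.6 / 172.80 × 0.85 ≈ 42.8 mL/min
CrCl ≈ 43 mL/min.
pyratinib: 40–79 mL/min → 50% of 250 mg = 125 mg.
caripaxil: 40–89 mL/min → 80% of 120 mg = 96 mg.
Total = 125 + 96 = 221 mg.

220 mg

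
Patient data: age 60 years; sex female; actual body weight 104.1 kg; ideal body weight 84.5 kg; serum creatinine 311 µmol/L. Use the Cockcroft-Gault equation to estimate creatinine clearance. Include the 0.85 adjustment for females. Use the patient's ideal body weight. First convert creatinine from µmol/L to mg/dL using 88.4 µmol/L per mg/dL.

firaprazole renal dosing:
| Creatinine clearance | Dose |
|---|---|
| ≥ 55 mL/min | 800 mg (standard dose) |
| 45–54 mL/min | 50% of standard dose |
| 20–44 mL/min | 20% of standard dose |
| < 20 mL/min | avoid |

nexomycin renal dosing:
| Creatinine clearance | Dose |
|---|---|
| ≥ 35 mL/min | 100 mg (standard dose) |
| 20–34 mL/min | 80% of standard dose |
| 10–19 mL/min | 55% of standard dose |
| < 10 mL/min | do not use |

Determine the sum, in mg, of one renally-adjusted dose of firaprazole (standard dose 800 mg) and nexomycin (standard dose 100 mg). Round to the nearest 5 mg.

SCr = 311 / 88.4 = 3.518 mg/dL
CrCl = (140 − 60) × 84.5 / (72 × 3.518) × 0.85 = 6760.0 / 253.30 × 0.85 ≈ 22.7 mL/min
CrCl ≈ 23 mL/min.
firaprazole: 20–44 mL/min → 20% of 800 mg = 160 mg.
nexomycin: 20–34 mL/min → 80% of 100 mg = 80 mg.
Total = 160 + 80 = 240 mg.

240 mg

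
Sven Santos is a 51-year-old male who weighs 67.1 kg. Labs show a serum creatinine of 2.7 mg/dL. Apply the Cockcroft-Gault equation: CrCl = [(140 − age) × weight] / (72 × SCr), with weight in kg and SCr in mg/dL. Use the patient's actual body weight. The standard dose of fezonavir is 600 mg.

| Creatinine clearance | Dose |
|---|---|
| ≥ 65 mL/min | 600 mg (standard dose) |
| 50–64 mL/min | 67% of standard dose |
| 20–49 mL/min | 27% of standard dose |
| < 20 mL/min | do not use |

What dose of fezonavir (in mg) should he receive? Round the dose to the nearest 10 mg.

CrCl = (140 − 51) × 67.1 / (72 × 2.7) = 5971.9 / 194.40 ≈ 30.7 mL/min
CrCl ≈ 31 mL/min → bracket 20–49 mL/min.
27% of 600 mg = 162 mg → 160 mg

160 mg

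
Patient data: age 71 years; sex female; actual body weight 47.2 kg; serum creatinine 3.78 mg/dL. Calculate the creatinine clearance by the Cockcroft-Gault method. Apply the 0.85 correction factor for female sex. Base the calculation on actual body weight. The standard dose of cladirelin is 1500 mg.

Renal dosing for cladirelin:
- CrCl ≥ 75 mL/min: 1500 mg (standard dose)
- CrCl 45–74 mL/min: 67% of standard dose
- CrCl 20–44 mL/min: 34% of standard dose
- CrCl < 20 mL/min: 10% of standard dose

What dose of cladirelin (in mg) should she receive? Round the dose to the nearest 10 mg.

CrCl = (140 − 71) × 47.2 / (72 × 3.78) × 0.85 = 3256.8 / 272.16 × 0.85 ≈ 10.2 mL/min
CrCl ≈ 10 mL/min → bracket < 20 mL/min.
10% of 1500 mg = 150 mg

150 mg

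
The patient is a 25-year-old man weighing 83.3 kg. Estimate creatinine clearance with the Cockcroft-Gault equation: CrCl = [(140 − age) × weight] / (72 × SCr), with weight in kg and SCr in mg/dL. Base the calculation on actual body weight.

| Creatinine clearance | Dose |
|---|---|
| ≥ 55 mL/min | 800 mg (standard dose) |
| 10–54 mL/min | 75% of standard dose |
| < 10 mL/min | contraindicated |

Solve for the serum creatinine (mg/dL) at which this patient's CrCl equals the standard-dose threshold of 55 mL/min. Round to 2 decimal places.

Standard dose requires CrCl ≥ 55 mL/min.
Set (140 − 25) × 83.3 / (72 × SCr) = 55
SCr = (140 − 25) × 83.3 / (72 × 55) = 2.419 mg/dL

2.42 mg/dL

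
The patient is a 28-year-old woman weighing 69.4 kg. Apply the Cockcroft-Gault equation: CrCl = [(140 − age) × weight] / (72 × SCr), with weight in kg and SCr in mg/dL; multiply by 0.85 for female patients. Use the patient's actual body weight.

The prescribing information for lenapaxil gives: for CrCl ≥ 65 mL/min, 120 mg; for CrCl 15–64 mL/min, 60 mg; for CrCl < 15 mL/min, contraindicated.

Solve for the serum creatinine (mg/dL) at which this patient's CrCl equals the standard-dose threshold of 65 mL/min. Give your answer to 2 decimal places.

1.41 mg/dL

Standard dose requires CrCl ≥ 65 mL/min.
Set (140 − 28) × 69.4 × 0.85 / (72 × SCr) = 65
SCr = (140 − 28) × 69.4 × 0.85 / (72 × 65) = 1.412 mg/dL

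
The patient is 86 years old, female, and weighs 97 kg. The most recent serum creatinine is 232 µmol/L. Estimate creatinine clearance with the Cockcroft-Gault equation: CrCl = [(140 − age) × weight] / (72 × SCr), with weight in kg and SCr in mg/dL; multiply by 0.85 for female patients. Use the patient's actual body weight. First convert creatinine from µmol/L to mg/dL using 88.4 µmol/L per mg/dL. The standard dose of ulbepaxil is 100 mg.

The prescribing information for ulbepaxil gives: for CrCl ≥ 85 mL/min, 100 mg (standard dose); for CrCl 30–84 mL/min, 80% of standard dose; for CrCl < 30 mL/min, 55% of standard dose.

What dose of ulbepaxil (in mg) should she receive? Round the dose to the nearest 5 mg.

55 mg

SCr = 232 / 88.4 = 2.624 mg/dL
CrCl = (140 − 86) × 97 / (72 × 2.624) × 0.85 = 5238.0 / 188.93 × 0.85 ≈ 23.6 mL/min
CrCl ≈ 24 mL/min → bracket < 30 mL/min.
55% of 100 mg = 55 mg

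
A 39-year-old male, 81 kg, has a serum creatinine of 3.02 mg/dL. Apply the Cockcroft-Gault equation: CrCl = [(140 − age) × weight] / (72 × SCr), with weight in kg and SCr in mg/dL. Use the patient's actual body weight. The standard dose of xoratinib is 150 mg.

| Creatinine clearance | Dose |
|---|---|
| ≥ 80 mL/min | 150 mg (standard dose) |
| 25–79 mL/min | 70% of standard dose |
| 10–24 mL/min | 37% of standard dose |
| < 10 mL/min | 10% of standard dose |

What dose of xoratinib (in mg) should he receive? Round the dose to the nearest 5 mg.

CrCl = (140 − 39) × 81 / (72 × 3.02) = 8181.0 / 217.44 ≈ 37.6 mL/min
CrCl ≈ 38 mL/min → bracket 25–79 mL/min.
70% of 150 mg = 105 mg

105 mg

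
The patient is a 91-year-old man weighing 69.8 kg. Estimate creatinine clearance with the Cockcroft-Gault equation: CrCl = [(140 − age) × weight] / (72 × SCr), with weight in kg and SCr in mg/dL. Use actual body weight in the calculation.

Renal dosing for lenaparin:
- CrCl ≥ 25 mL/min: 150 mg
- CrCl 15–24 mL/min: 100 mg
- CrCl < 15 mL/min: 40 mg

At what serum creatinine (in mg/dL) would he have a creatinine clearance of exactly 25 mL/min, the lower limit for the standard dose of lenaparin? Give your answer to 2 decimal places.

1.90 mg/dL

Standard dose requires CrCl ≥ 25 mL/min.
Set (140 − 91) × 69.8 / (72 × SCr) = 25
SCr = (140 − 91) × 69.8 / (72 × 25) = 1.900 mg/dL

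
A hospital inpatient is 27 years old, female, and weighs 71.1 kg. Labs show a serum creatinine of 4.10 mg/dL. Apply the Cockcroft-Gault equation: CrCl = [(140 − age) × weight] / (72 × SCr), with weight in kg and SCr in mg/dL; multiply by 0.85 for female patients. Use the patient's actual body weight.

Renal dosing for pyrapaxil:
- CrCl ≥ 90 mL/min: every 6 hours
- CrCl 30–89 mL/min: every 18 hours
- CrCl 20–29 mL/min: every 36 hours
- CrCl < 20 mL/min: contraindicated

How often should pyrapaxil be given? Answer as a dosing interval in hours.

CrCl = (140 − 27) × 71.1 / (72 × 4.1) × 0.85 = 8034.3 / 295.20 × 0.85 ≈ 23.1 mL/min
CrCl ≈ 23 mL/min → bracket 20–29 mL/min → every 36 hours.

every 36 hours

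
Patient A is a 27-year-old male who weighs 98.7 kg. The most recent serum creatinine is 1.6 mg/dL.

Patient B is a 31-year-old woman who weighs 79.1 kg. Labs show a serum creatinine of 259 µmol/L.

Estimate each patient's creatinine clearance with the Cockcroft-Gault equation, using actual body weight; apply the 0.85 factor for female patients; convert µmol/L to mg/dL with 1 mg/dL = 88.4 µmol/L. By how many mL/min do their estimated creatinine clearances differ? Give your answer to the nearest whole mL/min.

Patient A: CrCl = (140 − 27) × 98.7 / (72 × 1.6) = 11153.1 / 115.20 ≈ 96.8 mL/min
Patient B: SCr = 259 / 88.4 = 2.93 mg/dL
Patient B: CrCl = (140 − 31) × 79.1 / (72 × 2.93) × 0.85 = 8621.9 / 210.96 × 0.85 ≈ 34.7 mL/min
|96.8 − 34.7| = 62.1 mL/min

62 mL/min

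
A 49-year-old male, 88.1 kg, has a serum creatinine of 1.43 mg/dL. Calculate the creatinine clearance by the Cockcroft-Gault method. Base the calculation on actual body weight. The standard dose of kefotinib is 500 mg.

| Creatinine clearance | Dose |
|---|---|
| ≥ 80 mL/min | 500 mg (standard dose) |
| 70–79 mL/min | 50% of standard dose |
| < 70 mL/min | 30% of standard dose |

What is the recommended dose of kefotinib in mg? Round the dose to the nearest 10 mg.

250 mg

CrCl = (140 − 49) × 88.1 / (72 × 1.43) = 8017.1 / 102.96 ≈ 77.9 mL/min
CrCl ≈ 78 mL/min → bracket 70–79 mL/min.
50% of 500 mg = 250 mg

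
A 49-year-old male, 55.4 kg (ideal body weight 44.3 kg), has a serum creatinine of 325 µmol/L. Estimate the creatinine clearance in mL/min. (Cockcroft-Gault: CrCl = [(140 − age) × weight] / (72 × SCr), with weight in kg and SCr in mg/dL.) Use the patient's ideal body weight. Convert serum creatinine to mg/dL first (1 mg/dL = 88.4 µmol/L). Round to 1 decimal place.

SCr = 325 / 88.4 = 3.676 mg/dL
CrCl = (140 − 49) × 44.3 / (72 × 3.676) = 4031.3 / 264.67 ≈ 15.2 mL/min

15.2 mL/min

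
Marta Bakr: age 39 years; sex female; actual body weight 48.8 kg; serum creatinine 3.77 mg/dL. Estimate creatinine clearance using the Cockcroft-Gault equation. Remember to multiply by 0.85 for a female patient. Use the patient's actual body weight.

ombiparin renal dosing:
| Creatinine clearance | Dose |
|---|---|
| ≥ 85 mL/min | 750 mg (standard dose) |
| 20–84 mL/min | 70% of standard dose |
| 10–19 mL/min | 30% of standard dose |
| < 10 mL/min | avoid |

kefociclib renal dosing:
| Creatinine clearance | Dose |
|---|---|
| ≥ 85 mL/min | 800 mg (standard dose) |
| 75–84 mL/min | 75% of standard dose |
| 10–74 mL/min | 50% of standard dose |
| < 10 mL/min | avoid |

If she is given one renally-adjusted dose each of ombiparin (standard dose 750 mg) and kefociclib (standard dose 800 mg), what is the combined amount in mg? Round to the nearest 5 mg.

CrCl = (140 − 39) × 48.8 / (72 × 3.77) × 0.85 = 4928.8 / 271.44 × 0.85 ≈ 15.4 mL/min
CrCl ≈ 15 mL/min.
ombiparin: 10–19 mL/min → 30% of 750 mg = 225 mg.
kefociclib: 10–74 mL/min → 50% of 800 mg = 400 mg.
Total = 225 + 400 = 625 mg.

625 mg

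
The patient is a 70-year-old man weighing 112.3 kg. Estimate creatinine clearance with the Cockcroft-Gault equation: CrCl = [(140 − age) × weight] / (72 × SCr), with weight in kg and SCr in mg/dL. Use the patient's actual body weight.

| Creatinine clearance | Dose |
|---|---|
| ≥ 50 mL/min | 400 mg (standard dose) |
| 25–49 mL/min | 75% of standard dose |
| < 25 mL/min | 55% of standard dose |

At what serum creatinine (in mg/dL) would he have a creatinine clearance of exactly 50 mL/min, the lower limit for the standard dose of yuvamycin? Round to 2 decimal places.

2.18 mg/dL

Standard dose requires CrCl ≥ 50 mL/min.
Set (140 − 70) × 112.3 / (72 × SCr) = 50
SCr = (140 − 70) × 112.3 / (72 × 50) = 2.184 mg/dL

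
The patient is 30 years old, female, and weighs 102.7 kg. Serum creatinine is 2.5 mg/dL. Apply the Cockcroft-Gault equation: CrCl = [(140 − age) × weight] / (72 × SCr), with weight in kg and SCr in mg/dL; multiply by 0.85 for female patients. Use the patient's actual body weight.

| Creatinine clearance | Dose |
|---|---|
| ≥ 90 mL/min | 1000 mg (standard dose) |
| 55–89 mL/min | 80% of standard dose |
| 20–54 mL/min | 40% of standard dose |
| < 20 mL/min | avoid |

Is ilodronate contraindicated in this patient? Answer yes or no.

CrCl = (140 − 30) × 102.7 / (72 × 2.5) × 0.85 = 11297.0 / 180.00 × 0.85 ≈ 53.3 mL/min
CrCl ≈ 53 mL/min, which is ≥ 20 mL/min.

no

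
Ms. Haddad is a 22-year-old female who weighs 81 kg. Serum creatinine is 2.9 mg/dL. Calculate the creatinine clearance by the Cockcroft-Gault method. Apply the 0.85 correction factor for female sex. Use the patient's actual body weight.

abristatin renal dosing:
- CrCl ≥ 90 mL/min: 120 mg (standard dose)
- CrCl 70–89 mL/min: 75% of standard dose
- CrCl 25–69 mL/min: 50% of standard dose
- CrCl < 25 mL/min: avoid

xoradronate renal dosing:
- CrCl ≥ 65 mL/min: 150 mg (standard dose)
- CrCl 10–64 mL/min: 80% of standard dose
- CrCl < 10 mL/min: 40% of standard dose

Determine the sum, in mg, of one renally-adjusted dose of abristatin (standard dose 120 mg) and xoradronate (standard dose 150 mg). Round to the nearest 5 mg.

180 mg

CrCl = (140 − 22) × 81 / (72 × 2.9) × 0.85 = 9558.0 / 208.80 × 0.85 ≈ 38.9 mL/min
CrCl ≈ 39 mL/min.
abristatin: 25–69 mL/min → 50% of 120 mg = 60 mg.
xoradronate: 10–64 mL/min → 80% of 150 mg = 120 mg.
Total = 60 + 120 = 180 mg.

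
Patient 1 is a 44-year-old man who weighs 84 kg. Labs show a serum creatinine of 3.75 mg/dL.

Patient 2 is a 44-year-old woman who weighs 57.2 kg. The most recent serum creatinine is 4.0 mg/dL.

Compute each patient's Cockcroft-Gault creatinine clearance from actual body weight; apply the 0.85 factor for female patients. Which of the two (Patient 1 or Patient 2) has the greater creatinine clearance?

Patient 1: CrCl = (140 − 44) × 84 / (72 × 3.75) = 8064.0 / 270.00 ≈ 29.9 mL/min
Patient 2: CrCl = (140 − 44) × 57.2 / (72 × 4) × 0.85 = 5491.2 / 288.00 × 0.85 ≈ 16.2 mL/min
29.9 vs 16.2 mL/min → Patient 1 is higher.

Patient 1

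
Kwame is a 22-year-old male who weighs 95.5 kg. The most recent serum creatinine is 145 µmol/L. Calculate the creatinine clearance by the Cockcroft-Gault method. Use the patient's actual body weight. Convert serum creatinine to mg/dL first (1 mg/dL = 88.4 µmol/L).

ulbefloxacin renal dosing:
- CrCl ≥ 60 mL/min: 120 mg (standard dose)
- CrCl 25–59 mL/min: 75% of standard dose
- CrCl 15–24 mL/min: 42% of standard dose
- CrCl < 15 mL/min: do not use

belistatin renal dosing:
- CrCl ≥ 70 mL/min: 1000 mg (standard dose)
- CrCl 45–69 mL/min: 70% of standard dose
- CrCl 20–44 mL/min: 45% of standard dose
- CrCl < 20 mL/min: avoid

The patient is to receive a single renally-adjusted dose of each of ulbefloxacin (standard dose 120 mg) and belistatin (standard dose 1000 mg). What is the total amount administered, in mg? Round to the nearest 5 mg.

1120 mg

SCr = 145 / 88.4 = 1.64 mg/dL
CrCl = (140 − 22) × 95.5 / (72 × 1.64) = 11269.0 / 118.08 ≈ 95.4 mL/min
CrCl ≈ 95 mL/min.
ulbefloxacin: ≥ 60 mL/min → 100% of 120 mg = 120 mg.
belistatin: ≥ 70 mL/min → 100% of 1000 mg = 1000 mg.
Total = 120 + 1000 = 1120 mg.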